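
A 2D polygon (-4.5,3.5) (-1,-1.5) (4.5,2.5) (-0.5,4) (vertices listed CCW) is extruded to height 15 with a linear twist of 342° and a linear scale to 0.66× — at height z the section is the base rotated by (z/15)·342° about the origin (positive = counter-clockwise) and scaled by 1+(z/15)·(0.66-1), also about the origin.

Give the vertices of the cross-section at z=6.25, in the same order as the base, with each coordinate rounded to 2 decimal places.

Cross-section at z=6.25: (1.24,-4.73) (1.46,0.50) (-4.37,0.65) (-1.75,-2.99)

t = z/height = 6.25/15 = 0.416667
s = 1 + (scale-1)·z/height = 1 + (0.66-1)·6.25/15 = 0.858333
θ = twist·z/height = 342°·6.25/15 = 142.5000° = 2.487094 rad
cos θ = -0.793353, sin θ = 0.608761 (intermediates below are computed at full precision and shown rounded to 5 d.p.)
v1: (-4.5,3.5) → rotate → (1.43943,-5.51616) → ×s → (1.23551,-4.73471) → (1.24,-4.73)
v2: (-1,-1.5) → rotate → (1.70650,0.58127) → ×s → (1.46474,0.49892) → (1.46,0.50)
v3: (4.5,2.5) → rotate → (-5.09199,0.75604) → ×s → (-4.37063,0.64894) → (-4.37,0.65)
v4: (-0.5,4) → rotate → (-2.03837,-3.47779) → ×s → (-1.74960,-2.98511) → (-1.75,-2.99)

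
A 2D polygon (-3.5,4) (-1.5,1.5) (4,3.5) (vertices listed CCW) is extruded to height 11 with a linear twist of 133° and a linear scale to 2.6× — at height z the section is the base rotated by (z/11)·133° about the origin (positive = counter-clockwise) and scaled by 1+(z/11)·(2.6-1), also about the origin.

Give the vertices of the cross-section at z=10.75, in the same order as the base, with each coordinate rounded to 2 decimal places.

Cross-section at z=10.75: (-2.09,-13.46) (-0.48,-5.42) (-13.46,2.09)

t = z/height = 10.75/11 = 0.977273
s = 1 + (scale-1)·z/height = 1 + (2.6-1)·10.75/11 = 2.563636
θ = twist·z/height = 133°·10.75/11 = 129.9773° = 2.268531 rad
cos θ = -0.642484, sin θ = 0.766299 (intermediates below are computed at full precision and shown rounded to 5 d.p.)
v1: (-3.5,4) → rotate → (-0.81650,-5.25198) → ×s → (-2.09322,-13.46417) → (-2.09,-13.46)
v2: (-1.5,1.5) → rotate → (-0.18572,-2.11317) → ×s → (-0.47613,-5.41741) → (-0.48,-5.42)
v3: (4,3.5) → rotate → (-5.25198,0.81650) → ×s → (-13.46417,2.09322) → (-13.46,2.09)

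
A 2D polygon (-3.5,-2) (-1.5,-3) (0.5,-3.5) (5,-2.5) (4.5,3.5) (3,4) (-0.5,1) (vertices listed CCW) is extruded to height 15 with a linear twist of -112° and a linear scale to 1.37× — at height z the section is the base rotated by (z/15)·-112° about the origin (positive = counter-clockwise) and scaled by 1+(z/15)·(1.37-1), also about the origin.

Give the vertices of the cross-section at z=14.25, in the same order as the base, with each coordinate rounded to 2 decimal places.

t = z/height = 14.25/15 = 0.95
s = 1 + (scale-1)·z/height = 1 + (1.37-1)·14.25/15 = 1.351500
θ = twist·z/height = -112°·14.25/15 = -106.4000° = -1.857030 rad
cos θ = -0.282341, sin θ = -0.959314 (intermediates below are computed at full precision and shown rounded to 5 d.p.)
v1: (-3.5,-2) → rotate → (-0.93043,3.92228) → ×s → (-1.25748,5.30096) → (-1.26,5.30)
v2: (-1.5,-3) → rotate → (-2.45443,2.28600) → ×s → (-3.31716,3.08952) → (-3.32,3.09)
v3: (0.5,-3.5) → rotate → (-3.49877,0.50854) → ×s → (-4.72859,0.68729) → (-4.73,0.69)
v4: (5,-2.5) → rotate → (-3.80999,-4.09072) → ×s → (-5.14920,-5.52860) → (-5.15,-5.53)
v5: (4.5,3.5) → rotate → (2.08706,-5.30511) → ×s → (2.82066,-7.16985) → (2.82,-7.17)
v6: (3,4) → rotate → (2.99023,-4.00731) → ×s → (4.04130,-5.41588) → (4.04,-5.42)
v7: (-0.5,1) → rotate → (1.10048,0.19732) → ×s → (1.48731,0.26667) → (1.49,0.27)

Cross-section at z=14.25: (-1.26,5.30) (-3.32,3.09) (-4.73,0.69) (-5.15,-5.53) (2.82,-7.17) (4.04,-5.42) (1.49,0.27)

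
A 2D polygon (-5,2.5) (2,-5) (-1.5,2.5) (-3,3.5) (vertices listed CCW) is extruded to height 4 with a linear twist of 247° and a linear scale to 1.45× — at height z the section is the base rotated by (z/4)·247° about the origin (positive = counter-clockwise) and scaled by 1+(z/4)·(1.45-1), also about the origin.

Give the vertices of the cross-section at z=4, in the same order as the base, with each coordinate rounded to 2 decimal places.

t = z/height = 4/4 = 1
s = 1 + (scale-1)·z/height = 1 + (1.45-1)·4/4 = 1.450000
θ = twist·z/height = 247°·4/4 = 247.0000° = 4.310963 rad
cos θ = -0.390731, sin θ = -0.920505 (intermediates below are computed at full precision and shown rounded to 5 d.p.)
v1: (-5,2.5) → rotate → (4.25492,3.62570) → ×s → (6.16963,5.25726) → (6.17,5.26)
v2: (2,-5) → rotate → (-5.38399,0.11265) → ×s → (-7.80678,0.16334) → (-7.81,0.16)
v3: (-1.5,2.5) → rotate → (2.88736,0.40393) → ×s → (4.18667,0.58570) → (4.19,0.59)
v4: (-3,3.5) → rotate → (4.39396,1.39396) → ×s → (6.37124,2.02124) → (6.37,2.02)

Cross-section at z=4: (6.17,5.26) (-7.81,0.16) (4.19,0.59) (6.37,2.02)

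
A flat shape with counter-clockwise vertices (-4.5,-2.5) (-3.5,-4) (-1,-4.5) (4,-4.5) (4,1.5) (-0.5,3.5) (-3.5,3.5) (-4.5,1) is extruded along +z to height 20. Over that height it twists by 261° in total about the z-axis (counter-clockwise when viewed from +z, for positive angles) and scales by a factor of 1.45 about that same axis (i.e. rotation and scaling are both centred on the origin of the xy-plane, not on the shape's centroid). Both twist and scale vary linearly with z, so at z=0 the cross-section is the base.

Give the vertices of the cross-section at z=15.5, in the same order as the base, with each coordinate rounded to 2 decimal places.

Cross-section at z=15.5: (4.34,5.42) (2.32,6.78) (-1.05,6.13) (-7.29,3.57) (-4.23,-3.92) (2.41,-4.11) (6.16,-2.58) (6.13,1.05)

t = z/height = 15.5/20 = 0.775
s = 1 + (scale-1)·z/height = 1 + (1.45-1)·15.5/20 = 1.348750
θ = twist·z/height = 261°·15.5/20 = 202.2750° = 3.530365 rad
cos θ = -0.925375, sin θ = -0.379052 (intermediates below are computed at full precision and shown rounded to 5 d.p.)
v1: (-4.5,-2.5) → rotate → (3.21656,4.01917) → ×s → (4.33833,5.42086) → (4.34,5.42)
v2: (-3.5,-4) → rotate → (1.72260,5.02818) → ×s → (2.32336,6.78176) → (2.32,6.78)
v3: (-1,-4.5) → rotate → (-0.78036,4.54324) → ×s → (-1.05251,6.12770) → (-1.05,6.13)
v4: (4,-4.5) → rotate → (-5.40724,2.64798) → ×s → (-7.29301,3.57146) → (-7.29,3.57)
v5: (4,1.5) → rotate → (-3.13292,-2.90427) → ×s → (-4.22553,-3.91714) → (-4.23,-3.92)
v6: (-0.5,3.5) → rotate → (1.78937,-3.04929) → ×s → (2.41341,-4.11273) → (2.41,-4.11)
v7: (-3.5,3.5) → rotate → (4.56550,-1.91213) → ×s → (6.15771,-2.57898) → (6.16,-2.58)
v8: (-4.5,1) → rotate → (4.54324,0.78036) → ×s → (6.12770,1.05251) → (6.13,1.05)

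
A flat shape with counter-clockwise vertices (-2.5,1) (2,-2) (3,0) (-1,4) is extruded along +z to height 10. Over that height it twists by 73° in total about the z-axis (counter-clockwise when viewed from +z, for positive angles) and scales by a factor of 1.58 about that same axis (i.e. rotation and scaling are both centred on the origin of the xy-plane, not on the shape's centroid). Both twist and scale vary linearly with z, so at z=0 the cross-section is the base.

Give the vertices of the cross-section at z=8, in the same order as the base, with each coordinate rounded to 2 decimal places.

Cross-section at z=8: (-3.16,-2.35) (4.03,0.96) (2.30,3.74) (-5.75,1.82)

t = z/height = 8/10 = 0.8
s = 1 + (scale-1)·z/height = 1 + (1.58-1)·8/10 = 1.464000
θ = twist·z/height = 73°·8/10 = 58.4000° = 1.019272 rad
cos θ = 0.523986, sin θ = 0.851727 (intermediates below are computed at full precision and shown rounded to 5 d.p.)
v1: (-2.5,1) → rotate → (-2.16169,-1.60533) → ×s → (-3.16472,-2.35021) → (-3.16,-2.35)
v2: (2,-2) → rotate → (2.75143,0.65548) → ×s → (4.02809,0.95963) → (4.03,0.96)
v3: (3,0) → rotate → (1.57196,2.55518) → ×s → (2.30135,3.74078) → (2.30,3.74)
v4: (-1,4) → rotate → (-3.93089,1.24422) → ×s → (-5.75483,1.82153) → (-5.75,1.82)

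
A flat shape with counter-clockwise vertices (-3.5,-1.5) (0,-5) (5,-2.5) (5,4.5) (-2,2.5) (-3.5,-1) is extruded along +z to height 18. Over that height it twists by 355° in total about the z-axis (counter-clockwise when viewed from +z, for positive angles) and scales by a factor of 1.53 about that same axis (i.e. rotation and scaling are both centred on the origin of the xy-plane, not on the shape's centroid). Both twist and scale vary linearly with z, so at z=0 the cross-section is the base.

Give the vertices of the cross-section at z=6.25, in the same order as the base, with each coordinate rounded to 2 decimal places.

Cross-section at z=6.25: (3.76,-2.49) (4.95,3.25) (-0.77,6.57) (-7.70,2.03) (-1.18,-3.60) (3.26,-2.82)

t = z/height = 6.25/18 = 0.347222
s = 1 + (scale-1)·z/height = 1 + (1.53-1)·6.25/18 = 1.184028
θ = twist·z/height = 355°·6.25/18 = 123.2639° = 2.151361 rad
cos θ = -0.548496, sin θ = 0.836153 (intermediates below are computed at full precision and shown rounded to 5 d.p.)
v1: (-3.5,-1.5) → rotate → (3.17397,-2.10379) → ×s → (3.75806,-2.49095) → (3.76,-2.49)
v2: (0,-5) → rotate → (4.18077,2.74248) → ×s → (4.95014,3.24717) → (4.95,3.25)
v3: (5,-2.5) → rotate → (-0.65210,5.55201) → ×s → (-0.77210,6.57373) → (-0.77,6.57)
v4: (5,4.5) → rotate → (-6.50517,1.71253) → ×s → (-7.70230,2.02769) → (-7.70,2.03)
v5: (-2,2.5) → rotate → (-0.99339,-3.04355) → ×s → (-1.17620,-3.60364) → (-1.18,-3.60)
v6: (-3.5,-1) → rotate → (2.75589,-2.37804) → ×s → (3.26305,-2.81567) → (3.26,-2.82)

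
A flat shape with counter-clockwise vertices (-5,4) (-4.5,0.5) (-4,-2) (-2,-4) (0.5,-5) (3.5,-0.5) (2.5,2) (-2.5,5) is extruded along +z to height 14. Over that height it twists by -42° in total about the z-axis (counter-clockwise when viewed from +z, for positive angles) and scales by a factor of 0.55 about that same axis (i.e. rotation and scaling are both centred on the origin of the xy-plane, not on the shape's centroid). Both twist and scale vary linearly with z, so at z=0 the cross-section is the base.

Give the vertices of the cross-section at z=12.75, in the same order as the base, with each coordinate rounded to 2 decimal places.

Cross-section at z=12.75: (-0.86,3.68) (-1.90,1.88) (-2.58,0.53) (-2.39,-1.12) (-1.60,-2.50) (1.44,-1.51) (1.89,0.01) (0.67,3.23)

t = z/height = 12.75/14 = 0.910714
s = 1 + (scale-1)·z/height = 1 + (0.55-1)·12.75/14 = 0.590179
θ = twist·z/height = -42°·12.75/14 = -38.2500° = -0.667588 rad
cos θ = 0.785317, sin θ = -0.619094 (intermediates below are computed at full precision and shown rounded to 5 d.p.)
v1: (-5,4) → rotate → (-1.45021,6.23674) → ×s → (-0.85588,3.68079) → (-0.86,3.68)
v2: (-4.5,0.5) → rotate → (-3.22438,3.17858) → ×s → (-1.90296,1.87593) → (-1.90,1.88)
v3: (-4,-2) → rotate → (-4.37946,0.90574) → ×s → (-2.58466,0.53455) → (-2.58,0.53)
v4: (-2,-4) → rotate → (-4.04701,-1.90308) → ×s → (-2.38846,-1.12316) → (-2.39,-1.12)
v5: (0.5,-5) → rotate → (-2.70281,-4.23613) → ×s → (-1.59514,-2.50007) → (-1.60,-2.50)
v6: (3.5,-0.5) → rotate → (2.43906,-2.55949) → ×s → (1.43948,-1.51055) → (1.44,-1.51)
v7: (2.5,2) → rotate → (3.20148,0.02290) → ×s → (1.88945,0.01351) → (1.89,0.01)
v8: (-2.5,5) → rotate → (1.13218,5.47432) → ×s → (0.66819,3.23083) → (0.67,3.23)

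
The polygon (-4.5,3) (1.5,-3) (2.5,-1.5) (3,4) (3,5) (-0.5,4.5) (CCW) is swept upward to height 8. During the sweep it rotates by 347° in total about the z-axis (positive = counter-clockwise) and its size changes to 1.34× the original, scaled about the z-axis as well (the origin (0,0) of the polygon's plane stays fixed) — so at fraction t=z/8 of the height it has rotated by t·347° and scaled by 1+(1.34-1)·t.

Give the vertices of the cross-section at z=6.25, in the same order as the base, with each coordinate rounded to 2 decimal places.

t = z/height = 6.25/8 = 0.78125
s = 1 + (scale-1)·z/height = 1 + (1.34-1)·6.25/8 = 1.265625
θ = twist·z/height = 347°·6.25/8 = 271.0938° = 4.731479 rad
cos θ = 0.019088, sin θ = -0.999818 (intermediates below are computed at full precision and shown rounded to 5 d.p.)
v1: (-4.5,3) → rotate → (2.91356,4.55645) → ×s → (3.68747,5.76675) → (3.69,5.77)
v2: (1.5,-3) → rotate → (-2.97082,-1.55699) → ×s → (-3.75995,-1.97057) → (-3.76,-1.97)
v3: (2.5,-1.5) → rotate → (-1.45201,-2.52818) → ×s → (-1.83769,-3.19972) → (-1.84,-3.20)
v4: (3,4) → rotate → (4.05654,-2.92310) → ×s → (5.13405,-3.69955) → (5.13,-3.70)
v5: (3,5) → rotate → (5.05635,-2.90401) → ×s → (6.39945,-3.67539) → (6.40,-3.68)
v6: (-0.5,4.5) → rotate → (4.48964,0.58581) → ×s → (5.68220,0.74141) → (5.68,0.74)

Cross-section at z=6.25: (3.69,5.77) (-3.76,-1.97) (-1.84,-3.20) (5.13,-3.70) (6.40,-3.68) (5.68,0.74)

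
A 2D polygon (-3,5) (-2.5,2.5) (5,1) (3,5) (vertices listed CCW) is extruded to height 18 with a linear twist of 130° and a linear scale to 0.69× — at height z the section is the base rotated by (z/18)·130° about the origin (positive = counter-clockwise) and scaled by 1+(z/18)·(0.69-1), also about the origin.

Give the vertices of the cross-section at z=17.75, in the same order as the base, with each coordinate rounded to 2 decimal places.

t = z/height = 17.75/18 = 0.986111
s = 1 + (scale-1)·z/height = 1 + (0.69-1)·17.75/18 = 0.694306
θ = twist·z/height = 130°·17.75/18 = 128.1944° = 2.237415 rad
cos θ = -0.618332, sin θ = 0.785917 (intermediates below are computed at full precision and shown rounded to 5 d.p.)
v1: (-3,5) → rotate → (-2.07459,-5.44941) → ×s → (-1.44040,-3.78356) → (-1.44,-3.78)
v2: (-2.5,2.5) → rotate → (-0.41896,-3.51062) → ×s → (-0.29089,-2.43744) → (-0.29,-2.44)
v3: (5,1) → rotate → (-3.87758,3.31125) → ×s → (-2.69222,2.29902) → (-2.69,2.30)
v4: (3,5) → rotate → (-5.78458,-0.73391) → ×s → (-4.01627,-0.50956) → (-4.02,-0.51)

Cross-section at z=17.75: (-1.44,-3.78) (-0.29,-2.44) (-2.69,2.30) (-4.02,-0.51)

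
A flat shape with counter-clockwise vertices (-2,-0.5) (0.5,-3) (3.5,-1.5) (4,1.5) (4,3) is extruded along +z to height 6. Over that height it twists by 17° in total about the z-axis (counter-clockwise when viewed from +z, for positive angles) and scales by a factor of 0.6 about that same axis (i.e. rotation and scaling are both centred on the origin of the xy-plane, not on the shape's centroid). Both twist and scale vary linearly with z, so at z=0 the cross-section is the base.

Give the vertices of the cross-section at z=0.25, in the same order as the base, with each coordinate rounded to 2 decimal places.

Cross-section at z=0.25: (-1.96,-0.52) (0.53,-2.94) (3.46,-1.43) (3.91,1.52) (3.90,3.00)

t = z/height = 0.25/6 = 0.0416667
s = 1 + (scale-1)·z/height = 1 + (0.6-1)·0.25/6 = 0.983333
θ = twist·z/height = 17°·0.25/6 = 0.7083° = 0.012363 rad
cos θ = 0.999924, sin θ = 0.012362 (intermediates below are computed at full precision and shown rounded to 5 d.p.)
v1: (-2,-0.5) → rotate → (-1.99367,-0.52469) → ×s → (-1.96044,-0.51594) → (-1.96,-0.52)
v2: (0.5,-3) → rotate → (0.53705,-2.99359) → ×s → (0.52810,-2.94370) → (0.53,-2.94)
v3: (3.5,-1.5) → rotate → (3.51828,-1.45662) → ×s → (3.45964,-1.43234) → (3.46,-1.43)
v4: (4,1.5) → rotate → (3.98115,1.54934) → ×s → (3.91480,1.52351) → (3.91,1.52)
v5: (4,3) → rotate → (3.96261,3.04922) → ×s → (3.89656,2.99840) → (3.90,3.00)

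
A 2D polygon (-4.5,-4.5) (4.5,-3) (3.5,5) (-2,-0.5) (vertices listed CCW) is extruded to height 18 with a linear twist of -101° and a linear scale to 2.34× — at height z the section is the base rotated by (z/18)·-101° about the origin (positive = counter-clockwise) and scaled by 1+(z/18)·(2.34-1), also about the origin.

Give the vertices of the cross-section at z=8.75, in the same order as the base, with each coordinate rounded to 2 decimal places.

t = z/height = 8.75/18 = 0.486111
s = 1 + (scale-1)·z/height = 1 + (2.34-1)·8.75/18 = 1.651389
θ = twist·z/height = -101°·8.75/18 = -49.0972° = -0.856908 rad
cos θ = 0.654777, sin θ = -0.755822 (intermediates below are computed at full precision and shown rounded to 5 d.p.)
v1: (-4.5,-4.5) → rotate → (-6.34770,0.45470) → ×s → (-10.48252,0.75089) → (-10.48,0.75)
v2: (4.5,-3) → rotate → (0.67903,-5.36553) → ×s → (1.12135,-8.86058) → (1.12,-8.86)
v3: (3.5,5) → rotate → (6.07083,0.62851) → ×s → (10.02530,1.03792) → (10.03,1.04)
v4: (-2,-0.5) → rotate → (-1.68747,1.18425) → ×s → (-2.78666,1.95567) → (-2.79,1.96)

Cross-section at z=8.75: (-10.48,0.75) (1.12,-8.86) (10.03,1.04) (-2.79,1.96)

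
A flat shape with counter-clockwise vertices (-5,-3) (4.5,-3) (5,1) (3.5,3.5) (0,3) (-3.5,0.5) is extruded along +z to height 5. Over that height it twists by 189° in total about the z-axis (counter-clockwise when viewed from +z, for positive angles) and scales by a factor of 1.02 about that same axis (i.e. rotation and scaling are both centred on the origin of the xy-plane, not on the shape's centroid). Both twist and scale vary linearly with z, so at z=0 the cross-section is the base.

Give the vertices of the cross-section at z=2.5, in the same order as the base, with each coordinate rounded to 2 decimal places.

Cross-section at z=2.5: (3.42,-4.80) (2.66,4.77) (-1.40,4.96) (-3.80,3.25) (-3.02,-0.24) (-0.23,-3.56)

t = z/height = 2.5/5 = 0.5
s = 1 + (scale-1)·z/height = 1 + (1.02-1)·2.5/5 = 1.010000
θ = twist·z/height = 189°·2.5/5 = 94.5000° = 1.649336 rad
cos θ = -0.078459, sin θ = 0.996917 (intermediates below are computed at full precision and shown rounded to 5 d.p.)
v1: (-5,-3) → rotate → (3.38305,-4.74921) → ×s → (3.41688,-4.79670) → (3.42,-4.80)
v2: (4.5,-3) → rotate → (2.63769,4.72151) → ×s → (2.66406,4.76872) → (2.66,4.77)
v3: (5,1) → rotate → (-1.38921,4.90613) → ×s → (-1.40310,4.95519) → (-1.40,4.96)
v4: (3.5,3.5) → rotate → (-3.76382,3.21460) → ×s → (-3.80146,3.24675) → (-3.80,3.25)
v5: (0,3) → rotate → (-2.99075,-0.23538) → ×s → (-3.02066,-0.23773) → (-3.02,-0.24)
v6: (-3.5,0.5) → rotate → (-0.22385,-3.52844) → ×s → (-0.22609,-3.56372) → (-0.23,-3.56)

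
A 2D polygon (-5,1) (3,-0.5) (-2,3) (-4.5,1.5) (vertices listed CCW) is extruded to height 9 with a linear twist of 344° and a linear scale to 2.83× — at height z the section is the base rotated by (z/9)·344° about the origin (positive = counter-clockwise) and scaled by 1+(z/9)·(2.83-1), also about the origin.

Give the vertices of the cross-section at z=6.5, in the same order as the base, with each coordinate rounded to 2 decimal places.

Cross-section at z=6.5: (6.42,9.94) (-3.64,-6.05) (8.18,1.76) (7.08,8.44)

t = z/height = 6.5/9 = 0.722222
s = 1 + (scale-1)·z/height = 1 + (2.83-1)·6.5/9 = 2.321667
θ = twist·z/height = 344°·6.5/9 = 248.4444° = 4.336174 rad
cos θ = -0.367403, sin θ = -0.930062 (intermediates below are computed at full precision and shown rounded to 5 d.p.)
v1: (-5,1) → rotate → (2.76708,4.28291) → ×s → (6.42423,9.94348) → (6.42,9.94)
v2: (3,-0.5) → rotate → (-1.56724,-2.60648) → ×s → (-3.63861,-6.05139) → (-3.64,-6.05)
v3: (-2,3) → rotate → (3.52499,0.75791) → ×s → (8.18386,1.75962) → (8.18,1.76)
v4: (-4.5,1.5) → rotate → (3.04841,3.63417) → ×s → (7.07739,8.43734) → (7.08,8.44)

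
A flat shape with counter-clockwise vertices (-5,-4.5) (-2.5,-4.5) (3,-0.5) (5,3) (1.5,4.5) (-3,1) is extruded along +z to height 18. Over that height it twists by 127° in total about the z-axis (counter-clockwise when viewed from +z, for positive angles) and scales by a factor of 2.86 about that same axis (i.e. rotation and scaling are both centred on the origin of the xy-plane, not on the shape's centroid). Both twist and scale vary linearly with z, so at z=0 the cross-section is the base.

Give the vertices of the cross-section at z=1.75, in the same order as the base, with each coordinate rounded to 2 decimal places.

Cross-section at z=1.75: (-4.63,-6.45) (-1.75,-5.82) (3.59,0.18) (5.01,4.72) (0.59,5.57) (-3.71,0.40)

t = z/height = 1.75/18 = 0.0972222
s = 1 + (scale-1)·z/height = 1 + (2.86-1)·1.75/18 = 1.180833
θ = twist·z/height = 127°·1.75/18 = 12.3472° = 0.215500 rad
cos θ = 0.976870, sin θ = 0.213836 (intermediates below are computed at full precision and shown rounded to 5 d.p.)
v1: (-5,-4.5) → rotate → (-3.92209,-5.46509) → ×s → (-4.63133,-6.45336) → (-4.63,-6.45)
v2: (-2.5,-4.5) → rotate → (-1.47991,-4.93050) → ×s → (-1.74753,-5.82210) → (-1.75,-5.82)
v3: (3,-0.5) → rotate → (3.03753,0.15307) → ×s → (3.58681,0.18075) → (3.59,0.18)
v4: (5,3) → rotate → (4.24284,3.99979) → ×s → (5.01009,4.72308) → (5.01,4.72)
v5: (1.5,4.5) → rotate → (0.50304,4.71667) → ×s → (0.59401,5.56960) → (0.59,5.57)
v6: (-3,1) → rotate → (-3.14444,0.33536) → ×s → (-3.71306,0.39601) → (-3.71,0.40)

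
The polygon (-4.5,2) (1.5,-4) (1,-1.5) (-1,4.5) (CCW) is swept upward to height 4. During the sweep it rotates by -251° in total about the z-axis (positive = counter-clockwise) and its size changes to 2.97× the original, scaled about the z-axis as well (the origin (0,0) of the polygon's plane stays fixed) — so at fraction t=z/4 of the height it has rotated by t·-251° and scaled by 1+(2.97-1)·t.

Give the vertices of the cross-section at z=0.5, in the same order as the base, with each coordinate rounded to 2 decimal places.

Cross-section at z=0.5: (-3.49,5.05) (-1.00,-5.23) (0.09,-2.24) (1.86,5.44)

t = z/height = 0.5/4 = 0.125
s = 1 + (scale-1)·z/height = 1 + (2.97-1)·0.5/4 = 1.246250
θ = twist·z/height = -251°·0.5/4 = -31.3750° = -0.547597 rad
cos θ = 0.853778, sin θ = -0.520637 (intermediates below are computed at full precision and shown rounded to 5 d.p.)
v1: (-4.5,2) → rotate → (-2.80073,4.05042) → ×s → (-3.49041,5.04784) → (-3.49,5.05)
v2: (1.5,-4) → rotate → (-0.80188,-4.19607) → ×s → (-0.99934,-5.22935) → (-1.00,-5.23)
v3: (1,-1.5) → rotate → (0.07282,-1.80130) → ×s → (0.09075,-2.24488) → (0.09,-2.24)
v4: (-1,4.5) → rotate → (1.48909,4.36264) → ×s → (1.85578,5.43694) → (1.86,5.44)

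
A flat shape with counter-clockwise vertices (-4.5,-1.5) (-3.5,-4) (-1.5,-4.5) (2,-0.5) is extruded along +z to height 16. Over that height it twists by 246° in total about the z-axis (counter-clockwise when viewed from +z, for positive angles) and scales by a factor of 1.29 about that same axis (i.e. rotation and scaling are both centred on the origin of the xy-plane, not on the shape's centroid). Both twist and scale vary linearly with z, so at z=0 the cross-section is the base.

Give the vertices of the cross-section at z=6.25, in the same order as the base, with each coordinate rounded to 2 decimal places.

t = z/height = 6.25/16 = 0.390625
s = 1 + (scale-1)·z/height = 1 + (1.29-1)·6.25/16 = 1.113281
θ = twist·z/height = 246°·6.25/16 = 96.0938° = 1.677152 rad
cos θ = -0.106156, sin θ = 0.994350 (intermediates below are computed at full precision and shown rounded to 5 d.p.)
v1: (-4.5,-1.5) → rotate → (1.96922,-4.31534) → ×s → (2.19230,-4.80419) → (2.19,-4.80)
v2: (-3.5,-4) → rotate → (4.34894,-3.05560) → ×s → (4.84160,-3.40174) → (4.84,-3.40)
v3: (-1.5,-4.5) → rotate → (4.63381,-1.01382) → ×s → (5.15873,-1.12867) → (5.16,-1.13)
v4: (2,-0.5) → rotate → (0.28486,2.04178) → ×s → (0.31713,2.27307) → (0.32,2.27)

Cross-section at z=6.25: (2.19,-4.80) (4.84,-3.40) (5.16,-1.13) (0.32,2.27)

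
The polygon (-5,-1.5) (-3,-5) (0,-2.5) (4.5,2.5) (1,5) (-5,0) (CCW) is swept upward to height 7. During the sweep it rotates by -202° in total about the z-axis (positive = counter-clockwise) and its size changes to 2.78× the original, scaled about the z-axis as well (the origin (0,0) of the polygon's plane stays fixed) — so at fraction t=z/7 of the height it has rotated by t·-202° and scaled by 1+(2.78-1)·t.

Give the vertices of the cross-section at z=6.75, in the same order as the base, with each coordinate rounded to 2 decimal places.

Cross-section at z=6.75: (14.17,0.47) (11.35,11.05) (1.73,6.57) (-13.55,-3.45) (-6.09,-12.44) (13.13,-3.47)

t = z/height = 6.75/7 = 0.964286
s = 1 + (scale-1)·z/height = 1 + (2.78-1)·6.75/7 = 2.716429
θ = twist·z/height = -202°·6.75/7 = -194.7857° = -3.399652 rad
cos θ = -0.966887, sin θ = 0.255205 (intermediates below are computed at full precision and shown rounded to 5 d.p.)
v1: (-5,-1.5) → rotate → (5.21724,0.17431) → ×s → (14.17227,0.47349) → (14.17,0.47)
v2: (-3,-5) → rotate → (4.17668,4.06882) → ×s → (11.34567,11.05266) → (11.35,11.05)
v3: (0,-2.5) → rotate → (0.63801,2.41722) → ×s → (1.73311,6.56620) → (1.73,6.57)
v4: (4.5,2.5) → rotate → (-4.98900,-1.26880) → ×s → (-13.55227,-3.44660) → (-13.55,-3.45)
v5: (1,5) → rotate → (-2.24291,-4.57923) → ×s → (-6.09271,-12.43915) → (-6.09,-12.44)
v6: (-5,0) → rotate → (4.83444,-1.27602) → ×s → (13.13240,-3.46623) → (13.13,-3.47)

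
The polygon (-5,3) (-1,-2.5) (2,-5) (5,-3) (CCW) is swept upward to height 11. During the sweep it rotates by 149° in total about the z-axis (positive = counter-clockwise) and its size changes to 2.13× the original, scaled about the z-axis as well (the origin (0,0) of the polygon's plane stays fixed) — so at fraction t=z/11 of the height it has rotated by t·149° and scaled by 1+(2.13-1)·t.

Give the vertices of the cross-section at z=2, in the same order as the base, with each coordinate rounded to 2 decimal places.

t = z/height = 2/11 = 0.181818
s = 1 + (scale-1)·z/height = 1 + (2.13-1)·2/11 = 1.205455
θ = twist·z/height = 149°·2/11 = 27.0909° = 0.472826 rad
cos θ = 0.890285, sin θ = 0.455404 (intermediates below are computed at full precision and shown rounded to 5 d.p.)
v1: (-5,3) → rotate → (-5.81764,0.39384) → ×s → (-7.01290,0.47475) → (-7.01,0.47)
v2: (-1,-2.5) → rotate → (0.24822,-2.68112) → ×s → (0.29922,-3.23196) → (0.30,-3.23)
v3: (2,-5) → rotate → (4.05759,-3.54062) → ×s → (4.89124,-4.26805) → (4.89,-4.27)
v4: (5,-3) → rotate → (5.81764,-0.39384) → ×s → (7.01290,-0.47475) → (7.01,-0.47)

Cross-section at z=2: (-7.01,0.47) (0.30,-3.23) (4.89,-4.27) (7.01,-0.47)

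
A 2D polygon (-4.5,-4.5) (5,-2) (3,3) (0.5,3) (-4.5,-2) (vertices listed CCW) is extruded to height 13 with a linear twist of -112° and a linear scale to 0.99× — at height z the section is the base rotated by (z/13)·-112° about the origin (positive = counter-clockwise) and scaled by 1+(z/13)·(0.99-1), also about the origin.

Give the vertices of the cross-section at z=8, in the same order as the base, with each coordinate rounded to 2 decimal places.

t = z/height = 8/13 = 0.615385
s = 1 + (scale-1)·z/height = 1 + (0.99-1)·8/13 = 0.993846
θ = twist·z/height = -112°·8/13 = -68.9231° = -1.202935 rad
cos θ = 0.359621, sin θ = -0.933098 (intermediates below are computed at full precision and shown rounded to 5 d.p.)
v1: (-4.5,-4.5) → rotate → (-5.81724,2.58065) → ×s → (-5.78144,2.56477) → (-5.78,2.56)
v2: (5,-2) → rotate → (-0.06809,-5.38473) → ×s → (-0.06767,-5.35160) → (-0.07,-5.35)
v3: (3,3) → rotate → (3.87816,-1.72043) → ×s → (3.85429,-1.70985) → (3.85,-1.71)
v4: (0.5,3) → rotate → (2.97911,0.61231) → ×s → (2.96077,0.60855) → (2.96,0.61)
v5: (-4.5,-2) → rotate → (-3.48449,3.47970) → ×s → (-3.46305,3.45829) → (-3.46,3.46)

Cross-section at z=8: (-5.78,2.56) (-0.07,-5.35) (3.85,-1.71) (2.96,0.61) (-3.46,3.46)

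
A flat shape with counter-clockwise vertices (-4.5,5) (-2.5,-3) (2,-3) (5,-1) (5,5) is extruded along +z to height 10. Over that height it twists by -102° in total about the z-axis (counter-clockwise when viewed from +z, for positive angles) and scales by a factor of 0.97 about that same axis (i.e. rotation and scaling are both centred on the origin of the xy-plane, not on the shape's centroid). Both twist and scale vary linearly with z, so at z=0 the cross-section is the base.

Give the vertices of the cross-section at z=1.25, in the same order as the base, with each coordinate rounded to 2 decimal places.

t = z/height = 1.25/10 = 0.125
s = 1 + (scale-1)·z/height = 1 + (0.97-1)·1.25/10 = 0.996250
θ = twist·z/height = -102°·1.25/10 = -12.7500° = -0.222529 rad
cos θ = 0.975342, sin θ = -0.220697 (intermediates below are computed at full precision and shown rounded to 5 d.p.)
v1: (-4.5,5) → rotate → (-3.28555,5.86985) → ×s → (-3.27323,5.84784) → (-3.27,5.85)
v2: (-2.5,-3) → rotate → (-3.10045,-2.37428) → ×s → (-3.08882,-2.36538) → (-3.09,-2.37)
v3: (2,-3) → rotate → (1.28859,-3.36742) → ×s → (1.28376,-3.35479) → (1.28,-3.35)
v4: (5,-1) → rotate → (4.65601,-2.07883) → ×s → (4.63855,-2.07103) → (4.64,-2.07)
v5: (5,5) → rotate → (5.98020,3.77322) → ×s → (5.95777,3.75907) → (5.96,3.76)

Cross-section at z=1.25: (-3.27,5.85) (-3.09,-2.37) (1.28,-3.35) (4.64,-2.07) (5.96,3.76)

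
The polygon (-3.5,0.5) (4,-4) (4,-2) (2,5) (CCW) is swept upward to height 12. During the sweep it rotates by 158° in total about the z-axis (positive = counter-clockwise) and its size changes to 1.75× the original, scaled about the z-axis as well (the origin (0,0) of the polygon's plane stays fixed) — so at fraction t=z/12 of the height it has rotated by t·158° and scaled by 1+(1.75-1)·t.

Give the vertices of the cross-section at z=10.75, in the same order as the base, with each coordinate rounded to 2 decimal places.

Cross-section at z=10.75: (4.06,-4.29) (-1.08,9.40) (-3.16,6.78) (-7.82,-4.47)

t = z/height = 10.75/12 = 0.895833
s = 1 + (scale-1)·z/height = 1 + (1.75-1)·10.75/12 = 1.671875
θ = twist·z/height = 158°·10.75/12 = 141.5417° = 2.470368 rad
cos θ = -0.783061, sin θ = 0.621945 (intermediates below are computed at full precision and shown rounded to 5 d.p.)
v1: (-3.5,0.5) → rotate → (2.42974,-2.56834) → ×s → (4.06222,-4.29394) → (4.06,-4.29)
v2: (4,-4) → rotate → (-0.64446,5.62002) → ×s → (-1.07746,9.39598) → (-1.08,9.40)
v3: (4,-2) → rotate → (-1.88835,4.05390) → ×s → (-3.15709,6.77762) → (-3.16,6.78)
v4: (2,5) → rotate → (-4.67585,-2.67141) → ×s → (-7.81743,-4.46627) → (-7.82,-4.47)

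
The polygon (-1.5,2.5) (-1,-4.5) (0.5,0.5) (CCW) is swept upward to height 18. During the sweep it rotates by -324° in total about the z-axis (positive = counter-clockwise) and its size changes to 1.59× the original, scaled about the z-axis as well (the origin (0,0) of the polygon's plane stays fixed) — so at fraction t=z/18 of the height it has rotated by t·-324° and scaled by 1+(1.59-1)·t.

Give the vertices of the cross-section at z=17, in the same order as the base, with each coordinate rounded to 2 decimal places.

Cross-section at z=17: (-4.52,0.40) (4.75,-5.38) (-0.17,1.09)

t = z/height = 17/18 = 0.944444
s = 1 + (scale-1)·z/height = 1 + (1.59-1)·17/18 = 1.557222
θ = twist·z/height = -324°·17/18 = -306.0000° = -5.340708 rad
cos θ = 0.587785, sin θ = 0.809017 (intermediates below are computed at full precision and shown rounded to 5 d.p.)
v1: (-1.5,2.5) → rotate → (-2.90422,0.25594) → ×s → (-4.52252,0.39855) → (-4.52,0.40)
v2: (-1,-4.5) → rotate → (3.05279,-3.45405) → ×s → (4.75387,-5.37872) → (4.75,-5.38)
v3: (0.5,0.5) → rotate → (-0.11062,0.69840) → ×s → (-0.17225,1.08757) → (-0.17,1.09)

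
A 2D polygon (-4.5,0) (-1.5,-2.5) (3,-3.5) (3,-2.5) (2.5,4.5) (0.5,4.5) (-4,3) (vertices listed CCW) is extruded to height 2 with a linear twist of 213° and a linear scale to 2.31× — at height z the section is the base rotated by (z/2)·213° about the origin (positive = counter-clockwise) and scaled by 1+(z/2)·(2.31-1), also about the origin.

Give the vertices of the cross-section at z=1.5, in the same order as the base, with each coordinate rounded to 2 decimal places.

Cross-section at z=1.5: (8.37,-3.09) (4.51,3.62) (-3.18,8.57) (-3.86,6.71) (-7.74,-6.65) (-4.02,-8.03) (5.38,-8.32)

t = z/height = 1.5/2 = 0.75
s = 1 + (scale-1)·z/height = 1 + (2.31-1)·1.5/2 = 1.982500
θ = twist·z/height = 213°·1.5/2 = 159.7500° = 2.788163 rad
cos θ = -0.938191, sin θ = 0.346117 (intermediates below are computed at full precision and shown rounded to 5 d.p.)
v1: (-4.5,0) → rotate → (4.22186,-1.55753) → ×s → (8.36984,-3.08780) → (8.37,-3.09)
v2: (-1.5,-2.5) → rotate → (2.27258,1.82630) → ×s → (4.50539,3.62065) → (4.51,3.62)
v3: (3,-3.5) → rotate → (-1.60316,4.32202) → ×s → (-3.17827,8.56841) → (-3.18,8.57)
v4: (3,-2.5) → rotate → (-1.94928,3.38383) → ×s → (-3.86445,6.70844) → (-3.86,6.71)
v5: (2.5,4.5) → rotate → (-3.90301,-3.35657) → ×s → (-7.73771,-6.65440) → (-7.74,-6.65)
v6: (0.5,4.5) → rotate → (-2.02662,-4.04880) → ×s → (-4.01778,-8.02675) → (-4.02,-8.03)
v7: (-4,3) → rotate → (2.71441,-4.19904) → ×s → (5.38133,-8.32460) → (5.38,-8.32)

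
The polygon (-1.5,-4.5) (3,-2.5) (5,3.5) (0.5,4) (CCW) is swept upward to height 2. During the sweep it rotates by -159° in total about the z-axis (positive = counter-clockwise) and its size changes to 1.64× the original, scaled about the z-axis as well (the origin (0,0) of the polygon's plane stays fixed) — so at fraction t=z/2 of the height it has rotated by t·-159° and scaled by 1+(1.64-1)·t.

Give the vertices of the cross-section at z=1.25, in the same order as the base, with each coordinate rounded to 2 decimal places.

Cross-section at z=1.25: (-5.87,3.10) (-4.14,-3.57) (3.69,-7.70) (5.41,-1.60)

t = z/height = 1.25/2 = 0.625
s = 1 + (scale-1)·z/height = 1 + (1.64-1)·1.25/2 = 1.400000
θ = twist·z/height = -159°·1.25/2 = -99.3750° = -1.734421 rad
cos θ = -0.162895, sin θ = -0.986643 (intermediates below are computed at full precision and shown rounded to 5 d.p.)
v1: (-1.5,-4.5) → rotate → (-4.19555,2.21299) → ×s → (-5.87377,3.09819) → (-5.87,3.10)
v2: (3,-2.5) → rotate → (-2.95529,-2.55269) → ×s → (-4.13741,-3.57377) → (-4.14,-3.57)
v3: (5,3.5) → rotate → (2.63877,-5.50335) → ×s → (3.69428,-7.70469) → (3.69,-7.70)
v4: (0.5,4) → rotate → (3.86513,-1.14490) → ×s → (5.41118,-1.60286) → (5.41,-1.60)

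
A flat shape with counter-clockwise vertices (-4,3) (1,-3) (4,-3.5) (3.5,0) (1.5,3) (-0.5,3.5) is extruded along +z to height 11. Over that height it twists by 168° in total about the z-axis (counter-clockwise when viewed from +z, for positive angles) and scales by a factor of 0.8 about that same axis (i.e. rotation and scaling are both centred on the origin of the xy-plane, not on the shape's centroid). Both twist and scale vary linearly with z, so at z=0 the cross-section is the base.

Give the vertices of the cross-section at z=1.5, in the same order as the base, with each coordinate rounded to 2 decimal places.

t = z/height = 1.5/11 = 0.136364
s = 1 + (scale-1)·z/height = 1 + (0.8-1)·1.5/11 = 0.972727
θ = twist·z/height = 168°·1.5/11 = 22.9091° = 0.399839 rad
cos θ = 0.921124, sin θ = 0.389270 (intermediates below are computed at full precision and shown rounded to 5 d.p.)
v1: (-4,3) → rotate → (-4.85230,1.20629) → ×s → (-4.71997,1.17339) → (-4.72,1.17)
v2: (1,-3) → rotate → (2.08893,-2.37410) → ×s → (2.03196,-2.30935) → (2.03,-2.31)
v3: (4,-3.5) → rotate → (5.04694,-1.66685) → ×s → (4.90930,-1.62139) → (4.91,-1.62)
v4: (3.5,0) → rotate → (3.22393,1.36245) → ×s → (3.13601,1.32529) → (3.14,1.33)
v5: (1.5,3) → rotate → (0.21388,3.34728) → ×s → (0.20804,3.25599) → (0.21,3.26)
v6: (-0.5,3.5) → rotate → (-1.82301,3.02930) → ×s → (-1.77329,2.94668) → (-1.77,2.95)

Cross-section at z=1.5: (-4.72,1.17) (2.03,-2.31) (4.91,-1.62) (3.14,1.33) (0.21,3.26) (-1.77,2.95)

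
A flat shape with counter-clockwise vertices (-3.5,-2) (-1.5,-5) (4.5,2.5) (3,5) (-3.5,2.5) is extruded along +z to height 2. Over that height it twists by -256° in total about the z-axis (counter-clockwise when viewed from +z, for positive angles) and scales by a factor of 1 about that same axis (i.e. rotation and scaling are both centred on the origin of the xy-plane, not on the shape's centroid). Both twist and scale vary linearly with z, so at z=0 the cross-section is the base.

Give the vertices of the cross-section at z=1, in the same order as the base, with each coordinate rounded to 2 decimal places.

t = z/height = 1/2 = 0.5
s = 1 + (scale-1)·z/height = 1 + (1-1)·1/2 = 1.000000
θ = twist·z/height = -256°·1/2 = -128.0000° = -2.234021 rad
cos θ = -0.615661, sin θ = -0.788011 (intermediates below are computed at full precision and shown rounded to 5 d.p.)
v1: (-3.5,-2) → rotate → (0.57879,3.98936) → ×s → (0.57879,3.98936) → (0.58,3.99)
v2: (-1.5,-5) → rotate → (-3.01656,4.26032) → ×s → (-3.01656,4.26032) → (-3.02,4.26)
v3: (4.5,2.5) → rotate → (-0.80045,-5.08520) → ×s → (-0.80045,-5.08520) → (-0.80,-5.09)
v4: (3,5) → rotate → (2.09307,-5.44234) → ×s → (2.09307,-5.44234) → (2.09,-5.44)
v5: (-3.5,2.5) → rotate → (4.12484,1.21888) → ×s → (4.12484,1.21888) → (4.12,1.22)

Cross-section at z=1: (0.58,3.99) (-3.02,4.26) (-0.80,-5.09) (2.09,-5.44) (4.12,1.22)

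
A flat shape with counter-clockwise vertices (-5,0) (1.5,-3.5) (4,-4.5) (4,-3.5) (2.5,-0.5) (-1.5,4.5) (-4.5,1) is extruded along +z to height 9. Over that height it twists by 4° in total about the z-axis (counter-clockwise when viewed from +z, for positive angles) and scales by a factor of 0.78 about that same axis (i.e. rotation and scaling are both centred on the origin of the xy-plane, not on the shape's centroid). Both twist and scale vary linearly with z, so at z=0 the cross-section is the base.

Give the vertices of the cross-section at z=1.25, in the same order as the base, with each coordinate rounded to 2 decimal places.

t = z/height = 1.25/9 = 0.138889
s = 1 + (scale-1)·z/height = 1 + (0.78-1)·1.25/9 = 0.969444
θ = twist·z/height = 4°·1.25/9 = 0.5556° = 0.009696 rad
cos θ = 0.999953, sin θ = 0.009696 (intermediates below are computed at full precision and shown rounded to 5 d.p.)
v1: (-5,0) → rotate → (-4.99976,-0.04848) → ×s → (-4.84699,-0.04700) → (-4.85,-0.05)
v2: (1.5,-3.5) → rotate → (1.53387,-3.48529) → ×s → (1.48700,-3.37880) → (1.49,-3.38)
v3: (4,-4.5) → rotate → (4.04344,-4.46100) → ×s → (3.91989,-4.32470) → (3.92,-4.32)
v4: (4,-3.5) → rotate → (4.03375,-3.46105) → ×s → (3.91049,-3.35530) → (3.91,-3.36)
v5: (2.5,-0.5) → rotate → (2.50473,-0.47574) → ×s → (2.42820,-0.46120) → (2.43,-0.46)
v6: (-1.5,4.5) → rotate → (-1.54356,4.48524) → ×s → (-1.49640,4.34820) → (-1.50,4.35)
v7: (-4.5,1) → rotate → (-4.50948,0.95632) → ×s → (-4.37169,0.92710) → (-4.37,0.93)

Cross-section at z=1.25: (-4.85,-0.05) (1.49,-3.38) (3.92,-4.32) (3.91,-3.36) (2.43,-0.46) (-1.50,4.35) (-4.37,0.93)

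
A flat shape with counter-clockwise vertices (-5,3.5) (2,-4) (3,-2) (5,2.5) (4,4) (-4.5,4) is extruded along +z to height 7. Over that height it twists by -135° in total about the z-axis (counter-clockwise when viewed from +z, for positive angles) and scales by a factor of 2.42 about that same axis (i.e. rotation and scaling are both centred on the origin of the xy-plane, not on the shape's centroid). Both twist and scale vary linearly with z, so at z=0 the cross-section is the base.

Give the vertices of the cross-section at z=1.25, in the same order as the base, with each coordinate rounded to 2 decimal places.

t = z/height = 1.25/7 = 0.178571
s = 1 + (scale-1)·z/height = 1 + (2.42-1)·1.25/7 = 1.253571
θ = twist·z/height = -135°·1.25/7 = -24.1071° = -0.420749 rad
cos θ = 0.912783, sin θ = -0.408444 (intermediates below are computed at full precision and shown rounded to 5 d.p.)
v1: (-5,3.5) → rotate → (-3.13436,5.23696) → ×s → (-3.92915,6.56491) → (-3.93,6.56)
v2: (2,-4) → rotate → (0.19179,-4.46802) → ×s → (0.24042,-5.60098) → (0.24,-5.60)
v3: (3,-2) → rotate → (1.92146,-3.05090) → ×s → (2.40869,-3.82452) → (2.41,-3.82)
v4: (5,2.5) → rotate → (5.58503,0.23974) → ×s → (7.00123,0.30053) → (7.00,0.30)
v5: (4,4) → rotate → (5.28491,2.01736) → ×s → (6.62501,2.52890) → (6.63,2.53)
v6: (-4.5,4) → rotate → (-2.47375,5.48913) → ×s → (-3.10102,6.88102) → (-3.10,6.88)

Cross-section at z=1.25: (-3.93,6.56) (0.24,-5.60) (2.41,-3.82) (7.00,0.30) (6.63,2.53) (-3.10,6.88)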